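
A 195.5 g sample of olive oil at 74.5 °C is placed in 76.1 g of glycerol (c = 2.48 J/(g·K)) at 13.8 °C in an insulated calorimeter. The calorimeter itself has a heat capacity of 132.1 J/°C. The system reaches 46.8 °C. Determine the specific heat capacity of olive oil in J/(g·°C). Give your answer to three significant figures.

c = 1.96 J/(g·°C)

q_gained = (76.1 × 2.48 + 132.1) × (46.8 − 13.8) = 10590 J
q_lost = 195.5 × c × (74.5 − 46.8) = 5415.35 c
Set equal: c = 10590 / 5415.35 = 1.96 J/(g·°C)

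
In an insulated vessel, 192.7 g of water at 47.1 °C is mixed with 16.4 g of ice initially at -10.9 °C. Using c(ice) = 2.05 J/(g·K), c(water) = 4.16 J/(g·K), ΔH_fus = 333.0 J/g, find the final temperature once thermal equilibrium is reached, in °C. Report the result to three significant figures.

Heat to bring ice to 0 °C and melt it: q₁ = 16.4×2.05×10.9 + 16.4×333.0 = 5827.7 J
Heat the water can supply cooling to 0 °C: 192.7×4.16×47.1 = 37756.9 J > q₁, so all ice melts.
Energy balance: 192.7×4.16×(47.1 − T) = 5827.7 + 16.4×4.16×(T − 0)
801.632(47.1 − T) = 5827.7 + 68.224 T
37756.9 − 5827.7 = 869.856 T
T = 31929.2 / 869.856 = 36.71 °C

T_f = 36.7 °C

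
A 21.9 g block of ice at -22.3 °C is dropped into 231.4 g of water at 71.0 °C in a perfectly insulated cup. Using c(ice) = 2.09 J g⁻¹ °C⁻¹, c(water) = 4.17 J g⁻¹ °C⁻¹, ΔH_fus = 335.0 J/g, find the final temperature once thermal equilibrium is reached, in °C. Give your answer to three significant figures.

T_f = 56.9 °C

Heat to bring ice to 0 °C and melt it: q₁ = 21.9×2.09×22.3 + 21.9×335.0 = 8357.2 J
Heat the water can supply cooling to 0 °C: 231.4×4.17×71.0 = 68510.6 J > q₁, so all ice melts.
Energy balance: 231.4×4.17×(71.0 − T) = 8357.2 + 21.9×4.17×(T − 0)
964.938(71.0 − T) = 8357.2 + 91.323 T
68510.6 − 8357.2 = 1056.261 T
T = 60153.4 / 1056.261 = 56.949 °C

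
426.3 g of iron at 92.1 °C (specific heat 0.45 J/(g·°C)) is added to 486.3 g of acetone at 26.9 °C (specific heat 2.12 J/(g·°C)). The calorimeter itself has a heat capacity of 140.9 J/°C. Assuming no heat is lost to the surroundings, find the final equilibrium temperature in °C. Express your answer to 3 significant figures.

Heat lost by iron = heat gained by acetone + calorimeter.
(426.3)(0.45)(92.1 − T) = [(486.3)(2.12) + 140.9](T − 26.9)
191.835 (92.1 − T) = 1171.856 (T − 26.9)
17668 − 191.835 T = 1171.856 T − 31523
49191 = 1363.691 T
T = 36.07 °C

T_f = 36.1 °C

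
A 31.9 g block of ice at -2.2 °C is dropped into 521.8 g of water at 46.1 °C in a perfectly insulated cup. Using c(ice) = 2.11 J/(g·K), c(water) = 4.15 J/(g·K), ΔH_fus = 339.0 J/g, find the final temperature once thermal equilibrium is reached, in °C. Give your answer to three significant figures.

Heat to bring ice to 0 °C and melt it: q₁ = 31.9×2.11×2.2 + 31.9×339.0 = 10962 J
Heat the water can supply cooling to 0 °C: 521.8×4.15×46.1 = 99828.2 J > q₁, so all ice melts.
Energy balance: 521.8×4.15×(46.1 − T) = 10962 + 31.9×4.15×(T − 0)
2165.47(46.1 − T) = 10962 + 132.385 T
99828.2 − 10962 = 2297.855 T
T = 88866.2 / 2297.855 = 38.67 °C

T_f = 38.7 °C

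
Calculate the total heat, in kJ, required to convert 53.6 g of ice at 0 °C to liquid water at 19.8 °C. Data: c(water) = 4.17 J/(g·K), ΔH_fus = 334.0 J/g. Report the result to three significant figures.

q = 22.3 kJ

q1 (melt at 0 °C): 53.6 × 334.0 = 17902 J
q2 (heat water 0.0→19.8 °C): 53.6 × 4.17 × 19.8 = 4426 J
Total: 17902 + 4426 = 22328 J = 22.3 kJ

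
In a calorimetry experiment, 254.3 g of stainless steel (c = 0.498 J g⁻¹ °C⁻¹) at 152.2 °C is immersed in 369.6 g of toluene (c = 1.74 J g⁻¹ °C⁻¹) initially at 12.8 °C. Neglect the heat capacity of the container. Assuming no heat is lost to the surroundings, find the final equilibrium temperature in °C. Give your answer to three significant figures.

T_f = 35.7 °C

Heat lost by stainless steel = heat gained by toluene.
(254.3)(0.498)(152.2 − T) = (369.6)(1.74)(T − 12.8)
126.6414 (152.2 − T) = 643.104 (T − 12.8)
19275 − 126.6414 T = 643.104 T − 8231.7
27506.7 = 769.7454 T
T = 35.73 °C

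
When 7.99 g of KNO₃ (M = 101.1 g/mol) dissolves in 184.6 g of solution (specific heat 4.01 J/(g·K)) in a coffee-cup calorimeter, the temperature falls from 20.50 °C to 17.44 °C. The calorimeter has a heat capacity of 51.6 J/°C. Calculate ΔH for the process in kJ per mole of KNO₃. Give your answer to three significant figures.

|ΔT| = |17.44 − 20.50| = 3.06 °C
|q_surr| = (184.6 × 4.01 + 51.6) × 3.06 = 791.846 × 3.06 = 2423 J
n(KNO₃) = 7.99 / 101.1 = 0.07903 mol
Temperature fell, so q_rxn = +|q_surr| = 2.423 kJ
ΔH = q_rxn / n = 30.66 kJ/mol

ΔH = 30.7 kJ/mol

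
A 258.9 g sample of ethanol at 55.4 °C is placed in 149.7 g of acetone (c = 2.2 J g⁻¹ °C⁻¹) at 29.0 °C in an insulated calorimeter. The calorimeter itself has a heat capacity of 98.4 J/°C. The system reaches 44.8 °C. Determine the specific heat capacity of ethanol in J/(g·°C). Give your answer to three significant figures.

q_gained = (149.7 × 2.2 + 98.4) × (44.8 − 29.0) = 6758 J
q_lost = 258.9 × c × (55.4 − 44.8) = 2744.34 c
Set equal: c = 6758 / 2744.34 = 2.46 J/(g·°C)

c = 2.46 J/(g·°C)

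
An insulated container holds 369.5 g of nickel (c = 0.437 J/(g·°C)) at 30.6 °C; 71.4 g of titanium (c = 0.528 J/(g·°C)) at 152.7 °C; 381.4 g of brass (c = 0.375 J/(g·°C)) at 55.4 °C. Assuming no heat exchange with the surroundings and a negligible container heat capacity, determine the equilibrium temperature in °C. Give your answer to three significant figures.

Σ mᵢcᵢ(T − Tᵢ) = 0  ⇒  T = Σ mᵢcᵢTᵢ / Σ mᵢcᵢ
Σ mᵢcᵢ = 369.5×0.437 + 71.4×0.528 + 381.4×0.375 = 342.1957
Σ mᵢcᵢTᵢ = 161.4715×30.6 + 37.6992×152.7 + 143.025×55.4 = 18621
T = 18621 / 342.1957 = 54.42 °C

T_f = 54.4 °C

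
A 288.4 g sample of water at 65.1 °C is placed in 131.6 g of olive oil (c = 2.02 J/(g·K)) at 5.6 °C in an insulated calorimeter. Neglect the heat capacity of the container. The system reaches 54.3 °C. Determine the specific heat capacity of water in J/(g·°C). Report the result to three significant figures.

c = 4.16 J/(g·°C)

q_gained = (131.6 × 2.02) × (54.3 − 5.6) = 12950 J
q_lost = 288.4 × c × (65.1 − 54.3) = 3114.72 c
Set equal: c = 12950 / 3114.72 = 4.16 J/(g·°C)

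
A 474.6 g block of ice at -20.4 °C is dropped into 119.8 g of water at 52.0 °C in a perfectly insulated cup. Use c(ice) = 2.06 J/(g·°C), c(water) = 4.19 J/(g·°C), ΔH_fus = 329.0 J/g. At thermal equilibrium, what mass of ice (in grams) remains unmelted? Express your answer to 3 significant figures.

m_ice remaining = 456 g

Heat to warm all ice to 0 °C: 474.6×2.06×20.4 = 19945 J
Heat released by water cooling to 0 °C: 119.8×4.19×52.0 = 26102 J
26102 J < 19945 + 474.6×329.0 = 176088.4 J, so not all ice melts; final T = 0 °C.
Heat left for melting: 26102 − 19945 = 6157 J
Mass melted = 6157 / 329.0 = 18.71 g
Ice remaining = 474.6 − 18.71 = 455.89 g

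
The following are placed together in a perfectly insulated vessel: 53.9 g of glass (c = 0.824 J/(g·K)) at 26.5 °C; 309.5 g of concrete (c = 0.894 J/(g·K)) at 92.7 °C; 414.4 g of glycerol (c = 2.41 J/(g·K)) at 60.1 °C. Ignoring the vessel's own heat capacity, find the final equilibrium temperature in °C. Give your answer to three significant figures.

T_f = 65.8 °C

Σ mᵢcᵢ(T − Tᵢ) = 0  ⇒  T = Σ mᵢcᵢTᵢ / Σ mᵢcᵢ
Σ mᵢcᵢ = 53.9×0.824 + 309.5×0.894 + 414.4×2.41 = 1319.8106
Σ mᵢcᵢTᵢ = 44.4136×26.5 + 276.693×92.7 + 998.704×60.1 = 86849
T = 86849 / 1319.8106 = 65.80 °C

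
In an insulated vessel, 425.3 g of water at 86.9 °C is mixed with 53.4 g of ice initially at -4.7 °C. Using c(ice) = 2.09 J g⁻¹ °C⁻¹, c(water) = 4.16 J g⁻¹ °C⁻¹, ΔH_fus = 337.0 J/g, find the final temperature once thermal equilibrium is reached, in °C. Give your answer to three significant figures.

Heat to bring ice to 0 °C and melt it: q₁ = 53.4×2.09×4.7 + 53.4×337.0 = 18520 J
Heat the water can supply cooling to 0 °C: 425.3×4.16×86.9 = 153748 J > q₁, so all ice melts.
Energy balance: 425.3×4.16×(86.9 − T) = 18520 + 53.4×4.16×(T − 0)
1769.248(86.9 − T) = 18520 + 222.144 T
153748 − 18520 = 1991.392 T
T = 135228 / 1991.392 = 67.91 °C

T_f = 67.9 °C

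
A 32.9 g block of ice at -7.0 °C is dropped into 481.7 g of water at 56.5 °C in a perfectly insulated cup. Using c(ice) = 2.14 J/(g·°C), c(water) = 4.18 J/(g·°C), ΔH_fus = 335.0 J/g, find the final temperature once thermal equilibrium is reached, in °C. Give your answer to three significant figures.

Heat to bring ice to 0 °C and melt it: q₁ = 32.9×2.14×7.0 + 32.9×335.0 = 11514 J
Heat the water can supply cooling to 0 °C: 481.7×4.18×56.5 = 113763 J > q₁, so all ice melts.
Energy balance: 481.7×4.18×(56.5 − T) = 11514 + 32.9×4.18×(T − 0)
2013.506(56.5 − T) = 11514 + 137.522 T
113763 − 11514 = 2151.028 T
T = 102249 / 2151.028 = 47.53 °C

T_f = 47.5 °C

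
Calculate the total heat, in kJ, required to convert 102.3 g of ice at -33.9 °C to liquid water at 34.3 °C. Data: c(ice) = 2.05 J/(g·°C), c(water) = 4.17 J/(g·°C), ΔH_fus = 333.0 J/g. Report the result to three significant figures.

q = 55.8 kJ

q1 (heat ice -33.9→0.0 °C): 102.3 × 2.05 × 33.9 = 7109 J
q2 (melt at 0 °C): 102.3 × 333.0 = 34066 J
q3 (heat water 0.0→34.3 °C): 102.3 × 4.17 × 34.3 = 14632 J
Total: 7109 + 34066 + 14632 = 55807 J = 55.8 kJ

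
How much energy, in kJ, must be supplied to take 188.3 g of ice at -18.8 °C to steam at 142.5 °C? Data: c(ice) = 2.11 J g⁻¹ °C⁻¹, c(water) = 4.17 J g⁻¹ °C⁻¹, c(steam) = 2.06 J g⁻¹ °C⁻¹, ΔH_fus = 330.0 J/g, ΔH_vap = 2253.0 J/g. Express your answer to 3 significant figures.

q = 589 kJ

q1 (heat ice -18.8→0.0 °C): 188.3 × 2.11 × 18.8 = 7469 J
q2 (melt at 0 °C): 188.3 × 330.0 = 62139 J
q3 (heat water 0.0→100.0 °C): 188.3 × 4.17 × 100.0 = 78521 J
q4 (vaporize at 100 °C): 188.3 × 2253.0 = 424240 J
q5 (heat steam 100.0→142.5 °C): 188.3 × 2.06 × 42.5 = 16486 J
Total: 7469 + 62139 + 78521 + 424240 + 16486 = 588855 J = 589 kJ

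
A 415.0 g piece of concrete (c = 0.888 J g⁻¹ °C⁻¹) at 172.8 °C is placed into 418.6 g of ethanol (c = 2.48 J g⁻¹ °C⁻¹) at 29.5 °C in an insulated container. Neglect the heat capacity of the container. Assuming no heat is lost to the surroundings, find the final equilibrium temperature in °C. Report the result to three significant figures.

T_f = 67.0 °C

Heat lost by concrete = heat gained by ethanol.
(415.0)(0.888)(172.8 − T) = (418.6)(2.48)(T − 29.5)
368.52 (172.8 − T) = 1038.128 (T − 29.5)
63680 − 368.52 T = 1038.128 T − 30625
94305 = 1406.648 T
T = 67.04 °C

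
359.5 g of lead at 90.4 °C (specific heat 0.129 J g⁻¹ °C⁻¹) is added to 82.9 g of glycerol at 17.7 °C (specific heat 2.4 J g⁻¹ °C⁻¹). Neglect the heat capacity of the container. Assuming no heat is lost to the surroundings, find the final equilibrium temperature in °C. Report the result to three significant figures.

T_f = 31.4 °C

Heat lost by lead = heat gained by glycerol.
(359.5)(0.129)(90.4 − T) = (82.9)(2.4)(T − 17.7)
46.3755 (90.4 − T) = 198.96 (T − 17.7)
4192.3 − 46.3755 T = 198.96 T − 3521.6
7713.9 = 245.3355 T
T = 31.44 °C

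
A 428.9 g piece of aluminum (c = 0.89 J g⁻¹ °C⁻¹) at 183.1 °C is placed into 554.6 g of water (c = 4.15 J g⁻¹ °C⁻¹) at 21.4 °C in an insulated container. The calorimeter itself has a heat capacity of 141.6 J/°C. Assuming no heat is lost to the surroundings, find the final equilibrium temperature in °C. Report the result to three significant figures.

Heat lost by aluminum = heat gained by water + calorimeter.
(428.9)(0.89)(183.1 − T) = [(554.6)(4.15) + 141.6](T − 21.4)
381.721 (183.1 − T) = 2443.19 (T − 21.4)
69893 − 381.721 T = 2443.19 T − 52284
122177 = 2824.911 T
T = 43.2499 °C

T_f = 43.2 °C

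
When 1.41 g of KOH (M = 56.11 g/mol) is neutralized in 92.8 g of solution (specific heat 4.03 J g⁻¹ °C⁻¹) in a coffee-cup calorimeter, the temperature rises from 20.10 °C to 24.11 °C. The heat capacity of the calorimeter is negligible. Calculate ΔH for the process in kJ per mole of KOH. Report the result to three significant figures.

ΔH = -59.7 kJ/mol

|ΔT| = |24.11 − 20.10| = 4.01 °C
|q_surr| = (92.8 × 4.03) × 4.01 = 373.984 × 4.01 = 1500 J
n(KOH) = 1.41 / 56.11 = 0.02513 mol
Temperature rose, so q_rxn = −|q_surr| = -1.500 kJ
ΔH = q_rxn / n = -59.69 kJ/mol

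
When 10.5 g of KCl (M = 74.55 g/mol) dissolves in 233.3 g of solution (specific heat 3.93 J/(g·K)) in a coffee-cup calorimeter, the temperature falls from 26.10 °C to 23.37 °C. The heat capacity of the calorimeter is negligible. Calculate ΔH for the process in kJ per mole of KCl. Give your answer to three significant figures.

|ΔT| = |23.37 − 26.10| = 2.73 °C
|q_surr| = (233.3 × 3.93) × 2.73 = 916.869 × 2.73 = 2503 J
n(KCl) = 10.5 / 74.55 = 0.1408 mol
Temperature fell, so q_rxn = +|q_surr| = 2.503 kJ
ΔH = q_rxn / n = 17.78 kJ/mol

ΔH = 17.8 kJ/mol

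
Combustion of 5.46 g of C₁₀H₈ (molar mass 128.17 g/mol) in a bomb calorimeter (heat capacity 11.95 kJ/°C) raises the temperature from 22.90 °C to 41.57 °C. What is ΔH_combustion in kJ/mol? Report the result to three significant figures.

ΔT = 41.57 − 22.90 = 18.67 °C
q_cal = C_cal × ΔT = 11.95 × 18.67 = 223.1065 kJ
n = 5.46 / 128.17 = 0.04260 mol
q_rxn = −q_cal = -223.1065 kJ
ΔH = -223.1065 / 0.04260 = -5237 kJ/mol

ΔH = -5240 kJ/mol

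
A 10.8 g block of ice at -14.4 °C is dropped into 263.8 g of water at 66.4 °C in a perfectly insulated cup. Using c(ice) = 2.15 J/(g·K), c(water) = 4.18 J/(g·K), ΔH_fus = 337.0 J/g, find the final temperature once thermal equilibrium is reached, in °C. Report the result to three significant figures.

T_f = 60.3 °C

Heat to bring ice to 0 °C and melt it: q₁ = 10.8×2.15×14.4 + 10.8×337.0 = 3974.0 J
Heat the water can supply cooling to 0 °C: 263.8×4.18×66.4 = 73218.2 J > q₁, so all ice melts.
Energy balance: 263.8×4.18×(66.4 − T) = 3974.0 + 10.8×4.18×(T − 0)
1102.684(66.4 − T) = 3974.0 + 45.144 T
73218.2 − 3974.0 = 1147.828 T
T = 69244.2 / 1147.828 = 60.33 °C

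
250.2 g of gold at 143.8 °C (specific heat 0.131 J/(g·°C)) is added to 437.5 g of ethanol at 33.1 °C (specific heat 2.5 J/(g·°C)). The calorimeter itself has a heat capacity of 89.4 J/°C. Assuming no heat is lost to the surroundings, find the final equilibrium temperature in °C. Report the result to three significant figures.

Heat lost by gold = heat gained by ethanol + calorimeter.
(250.2)(0.131)(143.8 − T) = [(437.5)(2.5) + 89.4](T − 33.1)
32.7762 (143.8 − T) = 1183.15 (T − 33.1)
4713.2 − 32.7762 T = 1183.15 T − 39162
43875.2 = 1215.9262 T
T = 36.08 °C

T_f = 36.1 °C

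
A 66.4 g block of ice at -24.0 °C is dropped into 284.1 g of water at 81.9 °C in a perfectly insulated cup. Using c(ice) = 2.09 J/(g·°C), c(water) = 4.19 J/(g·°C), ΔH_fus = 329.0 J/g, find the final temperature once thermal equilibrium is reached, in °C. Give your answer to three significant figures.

Heat to bring ice to 0 °C and melt it: q₁ = 66.4×2.09×24.0 + 66.4×329.0 = 25176 J
Heat the water can supply cooling to 0 °C: 284.1×4.19×81.9 = 97492.0 J > q₁, so all ice melts.
Energy balance: 284.1×4.19×(81.9 − T) = 25176 + 66.4×4.19×(T − 0)
1190.379(81.9 − T) = 25176 + 278.216 T
97492.0 − 25176 = 1468.595 T
T = 72316.0 / 1468.595 = 49.24 °C

T_f = 49.2 °C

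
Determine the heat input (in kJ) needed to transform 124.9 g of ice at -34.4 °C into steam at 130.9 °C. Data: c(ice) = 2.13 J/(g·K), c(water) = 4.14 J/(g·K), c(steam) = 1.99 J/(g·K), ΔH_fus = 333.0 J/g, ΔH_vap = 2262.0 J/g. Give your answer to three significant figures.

q1 (heat ice -34.4→0.0 °C): 124.9 × 2.13 × 34.4 = 9152 J
q2 (melt at 0 °C): 124.9 × 333.0 = 41592 J
q3 (heat water 0.0→100.0 °C): 124.9 × 4.14 × 100.0 = 51709 J
q4 (vaporize at 100 °C): 124.9 × 2262.0 = 282524 J
q5 (heat steam 100.0→130.9 °C): 124.9 × 1.99 × 30.9 = 7680 J
Total: 9152 + 41592 + 51709 + 282524 + 7680 = 392657 J = 393 kJ

q = 393 kJ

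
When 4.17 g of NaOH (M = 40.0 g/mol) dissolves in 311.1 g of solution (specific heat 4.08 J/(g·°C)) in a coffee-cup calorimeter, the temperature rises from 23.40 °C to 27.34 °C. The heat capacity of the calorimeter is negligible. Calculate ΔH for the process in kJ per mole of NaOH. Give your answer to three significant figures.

|ΔT| = |27.34 − 23.40| = 3.94 °C
|q_surr| = (311.1 × 4.08) × 3.94 = 1269.288 × 3.94 = 5001.0 J
n(NaOH) = 4.17 / 40.0 = 0.10425 mol
Temperature rose, so q_rxn = −|q_surr| = -5.0010 kJ
ΔH = q_rxn / n = -47.97 kJ/mol

ΔH = -48.0 kJ/mol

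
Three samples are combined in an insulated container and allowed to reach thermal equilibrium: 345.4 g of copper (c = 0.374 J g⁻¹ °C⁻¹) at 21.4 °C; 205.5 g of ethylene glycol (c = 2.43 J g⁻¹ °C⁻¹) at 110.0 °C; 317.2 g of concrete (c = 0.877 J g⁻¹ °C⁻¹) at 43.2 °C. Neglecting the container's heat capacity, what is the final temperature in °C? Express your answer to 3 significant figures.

T_f = 76.9 °C

Σ mᵢcᵢ(T − Tᵢ) = 0  ⇒  T = Σ mᵢcᵢTᵢ / Σ mᵢcᵢ
Σ mᵢcᵢ = 345.4×0.374 + 205.5×2.43 + 317.2×0.877 = 906.7290
Σ mᵢcᵢTᵢ = 129.1796×21.4 + 499.365×110.0 + 278.1844×43.2 = 69712
T = 69712 / 906.7290 = 76.88 °C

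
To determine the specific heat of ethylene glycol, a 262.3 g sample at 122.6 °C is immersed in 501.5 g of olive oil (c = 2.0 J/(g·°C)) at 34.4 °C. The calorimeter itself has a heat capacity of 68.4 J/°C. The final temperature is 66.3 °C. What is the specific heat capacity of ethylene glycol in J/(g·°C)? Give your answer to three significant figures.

q_gained = (501.5 × 2.0 + 68.4) × (66.3 − 34.4) = 34180 J
q_lost = 262.3 × c × (122.6 − 66.3) = 14767.49 c
Set equal: c = 34180 / 14767.49 = 2.31 J/(g·°C)

c = 2.31 J/(g·°C)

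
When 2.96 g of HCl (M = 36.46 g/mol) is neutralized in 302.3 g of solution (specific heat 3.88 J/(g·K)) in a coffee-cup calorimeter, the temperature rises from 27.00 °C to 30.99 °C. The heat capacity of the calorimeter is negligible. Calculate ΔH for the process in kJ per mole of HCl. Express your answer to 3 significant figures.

ΔH = -57.6 kJ/mol

|ΔT| = |30.99 − 27.00| = 3.99 °C
|q_surr| = (302.3 × 3.88) × 3.99 = 1172.924 × 3.99 = 4680 J
n(HCl) = 2.96 / 36.46 = 0.08118 mol
Temperature rose, so q_rxn = −|q_surr| = -4.680 kJ
ΔH = q_rxn / n = -57.6497 kJ/mol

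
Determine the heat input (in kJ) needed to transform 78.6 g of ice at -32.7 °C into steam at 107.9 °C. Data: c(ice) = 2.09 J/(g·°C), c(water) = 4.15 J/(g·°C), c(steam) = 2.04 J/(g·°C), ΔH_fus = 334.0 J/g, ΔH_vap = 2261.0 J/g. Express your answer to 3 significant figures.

q1 (heat ice -32.7→0.0 °C): 78.6 × 2.09 × 32.7 = 5372 J
q2 (melt at 0 °C): 78.6 × 334.0 = 26252 J
q3 (heat water 0.0→100.0 °C): 78.6 × 4.15 × 100.0 = 32619 J
q4 (vaporize at 100 °C): 78.6 × 2261.0 = 177715 J
q5 (heat steam 100.0→107.9 °C): 78.6 × 2.04 × 7.9 = 1267 J
Total: 5372 + 26252 + 32619 + 177715 + 1267 = 243225 J = 243 kJ

q = 243 kJ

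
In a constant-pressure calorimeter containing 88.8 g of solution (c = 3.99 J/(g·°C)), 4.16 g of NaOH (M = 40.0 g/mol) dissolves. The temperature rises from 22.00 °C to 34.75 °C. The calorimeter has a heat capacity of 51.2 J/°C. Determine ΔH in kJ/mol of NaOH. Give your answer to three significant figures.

ΔH = -49.7 kJ/mol

|ΔT| = |34.75 − 22.00| = 12.75 °C
|q_surr| = (88.8 × 3.99 + 51.2) × 12.75 = 405.512 × 12.75 = 5170 J
n(NaOH) = 4.16 / 40.0 = 0.1040 mol
Temperature rose, so q_rxn = −|q_surr| = -5.170 kJ
ΔH = q_rxn / n = -49.71 kJ/mol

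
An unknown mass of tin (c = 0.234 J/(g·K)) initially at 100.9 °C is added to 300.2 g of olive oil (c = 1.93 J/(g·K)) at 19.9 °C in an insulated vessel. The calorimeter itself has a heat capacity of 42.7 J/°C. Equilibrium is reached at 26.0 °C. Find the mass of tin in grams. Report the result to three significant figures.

q_gained = (300.2 × 1.93 + 42.7) × (26.0 − 19.9) = 3795 J
q_lost = m × 0.234 × (100.9 − 26.0) = 17.5266 m
m = 3795 / 17.5266 = 217 g

m = 217 g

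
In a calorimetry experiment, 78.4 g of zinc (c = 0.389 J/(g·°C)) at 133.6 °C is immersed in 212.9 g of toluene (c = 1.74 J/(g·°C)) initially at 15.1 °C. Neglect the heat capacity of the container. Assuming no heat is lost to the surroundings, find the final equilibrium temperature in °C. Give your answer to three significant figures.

T_f = 24.1 °C

Heat lost by zinc = heat gained by toluene.
(78.4)(0.389)(133.6 − T) = (212.9)(1.74)(T − 15.1)
30.4976 (133.6 − T) = 370.446 (T − 15.1)
4074.5 − 30.4976 T = 370.446 T − 5593.7
9668.2 = 400.9436 T
T = 24.11 °C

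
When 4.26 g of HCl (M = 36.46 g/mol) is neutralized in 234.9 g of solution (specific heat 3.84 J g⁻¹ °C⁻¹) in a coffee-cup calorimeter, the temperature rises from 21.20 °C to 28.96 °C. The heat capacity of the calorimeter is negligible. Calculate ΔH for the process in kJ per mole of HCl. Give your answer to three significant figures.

ΔH = -59.9 kJ/mol

|ΔT| = |28.96 − 21.20| = 7.76 °C
|q_surr| = (234.9 × 3.84) × 7.76 = 902.016 × 7.76 = 7000 J
n(HCl) = 4.26 / 36.46 = 0.1168 mol
Temperature rose, so q_rxn = −|q_surr| = -7.000 kJ
ΔH = q_rxn / n = -59.93 kJ/mol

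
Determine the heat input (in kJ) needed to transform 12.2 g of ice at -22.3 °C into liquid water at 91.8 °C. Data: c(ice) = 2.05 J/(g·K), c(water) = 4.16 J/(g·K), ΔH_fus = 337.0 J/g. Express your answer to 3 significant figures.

q1 (heat ice -22.3→0.0 °C): 12.2 × 2.05 × 22.3 = 558 J
q2 (melt at 0 °C): 12.2 × 337.0 = 4111 J
q3 (heat water 0.0→91.8 °C): 12.2 × 4.16 × 91.8 = 4659 J
Total: 558 + 4111 + 4659 = 9328 J = 9.33 kJ

q = 9.33 kJ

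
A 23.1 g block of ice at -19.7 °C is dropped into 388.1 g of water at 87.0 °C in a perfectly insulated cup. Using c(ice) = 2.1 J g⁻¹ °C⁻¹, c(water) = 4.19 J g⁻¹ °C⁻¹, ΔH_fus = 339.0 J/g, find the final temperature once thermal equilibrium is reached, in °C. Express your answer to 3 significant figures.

T_f = 77.0 °C

Heat to bring ice to 0 °C and melt it: q₁ = 23.1×2.1×19.7 + 23.1×339.0 = 8786.5 J
Heat the water can supply cooling to 0 °C: 388.1×4.19×87.0 = 141474 J > q₁, so all ice melts.
Energy balance: 388.1×4.19×(87.0 − T) = 8786.5 + 23.1×4.19×(T − 0)
1626.139(87.0 − T) = 8786.5 + 96.789 T
141474 − 8786.5 = 1722.928 T
T = 132687.5 / 1722.928 = 77.01 °C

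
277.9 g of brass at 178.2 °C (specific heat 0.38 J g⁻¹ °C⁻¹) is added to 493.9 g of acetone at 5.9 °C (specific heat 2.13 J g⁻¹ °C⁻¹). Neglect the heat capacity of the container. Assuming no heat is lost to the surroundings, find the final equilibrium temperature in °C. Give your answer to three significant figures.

T_f = 21.6 °C

Heat lost by brass = heat gained by acetone.
(277.9)(0.38)(178.2 − T) = (493.9)(2.13)(T − 5.9)
105.602 (178.2 − T) = 1052.007 (T − 5.9)
18818 − 105.602 T = 1052.007 T − 6206.8
25024.8 = 1157.609 T
T = 21.62 °C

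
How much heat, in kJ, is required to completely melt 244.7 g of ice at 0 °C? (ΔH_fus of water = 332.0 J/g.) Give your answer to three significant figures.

q = 81.2 kJ

q = m × ΔH_fus = 244.7 × 332.0 = 81240 J = 81.2 kJ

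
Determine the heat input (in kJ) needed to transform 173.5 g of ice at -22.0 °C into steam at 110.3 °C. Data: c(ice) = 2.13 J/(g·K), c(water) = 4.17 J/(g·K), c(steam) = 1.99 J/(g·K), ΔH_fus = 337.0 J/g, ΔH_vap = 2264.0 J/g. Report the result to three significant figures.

q = 535 kJ

q1 (heat ice -22.0→0.0 °C): 173.5 × 2.13 × 22.0 = 8130 J
q2 (melt at 0 °C): 173.5 × 337.0 = 58470 J
q3 (heat water 0.0→100.0 °C): 173.5 × 4.17 × 100.0 = 72350 J
q4 (vaporize at 100 °C): 173.5 × 2264.0 = 392804 J
q5 (heat steam 100.0→110.3 °C): 173.5 × 1.99 × 10.3 = 3556 J
Total: 8130 + 58470 + 72350 + 392804 + 3556 = 535310 J = 535 kJ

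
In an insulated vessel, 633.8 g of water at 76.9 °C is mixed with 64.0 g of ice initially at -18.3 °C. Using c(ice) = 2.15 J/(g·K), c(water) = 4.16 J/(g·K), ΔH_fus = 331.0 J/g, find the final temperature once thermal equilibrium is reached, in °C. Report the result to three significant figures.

Heat to bring ice to 0 °C and melt it: q₁ = 64.0×2.15×18.3 + 64.0×331.0 = 23702 J
Heat the water can supply cooling to 0 °C: 633.8×4.16×76.9 = 202755 J > q₁, so all ice melts.
Energy balance: 633.8×4.16×(76.9 − T) = 23702 + 64.0×4.16×(T − 0)
2636.608(76.9 − T) = 23702 + 266.24 T
202755 − 23702 = 2902.848 T
T = 179053 / 2902.848 = 61.68 °C

T_f = 61.7 °C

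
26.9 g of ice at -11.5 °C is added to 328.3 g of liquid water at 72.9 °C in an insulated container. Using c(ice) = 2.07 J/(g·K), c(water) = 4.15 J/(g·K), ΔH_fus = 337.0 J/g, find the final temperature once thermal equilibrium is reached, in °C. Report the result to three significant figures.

T_f = 60.8 °C

Heat to bring ice to 0 °C and melt it: q₁ = 26.9×2.07×11.5 + 26.9×337.0 = 9705.7 J
Heat the water can supply cooling to 0 °C: 328.3×4.15×72.9 = 99322.2 J > q₁, so all ice melts.
Energy balance: 328.3×4.15×(72.9 − T) = 9705.7 + 26.9×4.15×(T − 0)
1362.445(72.9 − T) = 9705.7 + 111.635 T
99322.2 − 9705.7 = 1474.080 T
T = 89616.5 / 1474.080 = 60.79 °C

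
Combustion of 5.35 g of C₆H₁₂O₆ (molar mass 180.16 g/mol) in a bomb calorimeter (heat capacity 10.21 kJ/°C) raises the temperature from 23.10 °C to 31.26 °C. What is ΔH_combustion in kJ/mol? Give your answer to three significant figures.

ΔH = -2810 kJ/mol

ΔT = 31.26 − 23.10 = 8.16 °C
q_cal = C_cal × ΔT = 10.21 × 8.16 = 83.3136 kJ
n = 5.35 / 180.16 = 0.02970 mol
q_rxn = −q_cal = -83.3136 kJ
ΔH = -83.3136 / 0.02970 = -2805 kJ/mol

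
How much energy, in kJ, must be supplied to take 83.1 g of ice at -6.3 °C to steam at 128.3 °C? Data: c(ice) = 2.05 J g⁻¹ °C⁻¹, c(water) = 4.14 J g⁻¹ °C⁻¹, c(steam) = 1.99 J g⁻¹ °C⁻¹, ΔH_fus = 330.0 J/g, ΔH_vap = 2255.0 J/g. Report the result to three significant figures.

q1 (heat ice -6.3→0.0 °C): 83.1 × 2.05 × 6.3 = 1073 J
q2 (melt at 0 °C): 83.1 × 330.0 = 27423 J
q3 (heat water 0.0→100.0 °C): 83.1 × 4.14 × 100.0 = 34403 J
q4 (vaporize at 100 °C): 83.1 × 2255.0 = 187391 J
q5 (heat steam 100.0→128.3 °C): 83.1 × 1.99 × 28.3 = 4680 J
Total: 1073 + 27423 + 34403 + 187391 + 4680 = 254970 J = 255 kJ

q = 255 kJ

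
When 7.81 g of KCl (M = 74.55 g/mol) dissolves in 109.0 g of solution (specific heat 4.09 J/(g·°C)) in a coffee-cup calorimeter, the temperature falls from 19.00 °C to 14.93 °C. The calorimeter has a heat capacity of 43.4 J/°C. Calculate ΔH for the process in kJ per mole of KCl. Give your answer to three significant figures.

|ΔT| = |14.93 − 19.00| = 4.07 °C
|q_surr| = (109.0 × 4.09 + 43.4) × 4.07 = 489.21 × 4.07 = 1991 J
n(KCl) = 7.81 / 74.55 = 0.1048 mol
Temperature fell, so q_rxn = +|q_surr| = 1.991 kJ
ΔH = q_rxn / n = 19.00 kJ/mol

ΔH = 19.0 kJ/mol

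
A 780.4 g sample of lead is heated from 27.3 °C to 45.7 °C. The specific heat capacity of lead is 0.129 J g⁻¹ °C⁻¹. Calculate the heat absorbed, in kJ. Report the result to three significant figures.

q = m c ΔT = 780.4 × 0.129 × (45.7 − 27.3)
q = 780.4 × 0.129 × 18.4 = 1852 J = 1.85 kJ

q = 1.85 kJ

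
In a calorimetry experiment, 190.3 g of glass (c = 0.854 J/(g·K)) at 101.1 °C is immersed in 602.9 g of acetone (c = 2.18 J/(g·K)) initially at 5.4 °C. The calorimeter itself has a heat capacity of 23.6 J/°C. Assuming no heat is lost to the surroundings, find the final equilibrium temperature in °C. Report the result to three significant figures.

Heat lost by glass = heat gained by acetone + calorimeter.
(190.3)(0.854)(101.1 − T) = [(602.9)(2.18) + 23.6](T − 5.4)
162.5162 (101.1 − T) = 1337.922 (T − 5.4)
16430 − 162.5162 T = 1337.922 T − 7224.8
23654.8 = 1500.4382 T
T = 15.77 °C

T_f = 15.8 °C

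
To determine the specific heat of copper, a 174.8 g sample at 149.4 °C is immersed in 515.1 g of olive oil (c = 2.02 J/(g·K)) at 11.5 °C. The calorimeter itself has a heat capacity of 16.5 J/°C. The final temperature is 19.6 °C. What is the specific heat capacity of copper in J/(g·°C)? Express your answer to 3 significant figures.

q_gained = (515.1 × 2.02 + 16.5) × (19.6 − 11.5) = 8562 J
q_lost = 174.8 × c × (149.4 − 19.6) = 22689.04 c
Set equal: c = 8562 / 22689.04 = 0.377 J/(g·°C)

c = 0.377 J/(g·°C)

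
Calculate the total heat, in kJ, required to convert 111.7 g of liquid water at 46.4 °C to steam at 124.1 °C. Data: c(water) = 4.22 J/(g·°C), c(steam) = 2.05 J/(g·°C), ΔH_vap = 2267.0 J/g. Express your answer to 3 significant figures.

q1 (heat water 46.4→100.0 °C): 111.7 × 4.22 × 53.6 = 25266 J
q2 (vaporize at 100 °C): 111.7 × 2267.0 = 253224 J
q3 (heat steam 100.0→124.1 °C): 111.7 × 2.05 × 24.1 = 5519 J
Total: 25266 + 253224 + 5519 = 284009 J = 284 kJ

q = 284 kJ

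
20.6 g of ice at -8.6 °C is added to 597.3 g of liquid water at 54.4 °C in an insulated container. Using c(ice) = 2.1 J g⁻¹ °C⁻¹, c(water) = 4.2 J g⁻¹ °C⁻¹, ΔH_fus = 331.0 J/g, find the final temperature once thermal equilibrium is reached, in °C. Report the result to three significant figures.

Heat to bring ice to 0 °C and melt it: q₁ = 20.6×2.1×8.6 + 20.6×331.0 = 7190.6 J
Heat the water can supply cooling to 0 °C: 597.3×4.2×54.4 = 136471 J > q₁, so all ice melts.
Energy balance: 597.3×4.2×(54.4 − T) = 7190.6 + 20.6×4.2×(T − 0)
2508.66(54.4 − T) = 7190.6 + 86.52 T
136471 − 7190.6 = 2595.18 T
T = 129280.4 / 2595.18 = 49.82 °C

T_f = 49.8 °C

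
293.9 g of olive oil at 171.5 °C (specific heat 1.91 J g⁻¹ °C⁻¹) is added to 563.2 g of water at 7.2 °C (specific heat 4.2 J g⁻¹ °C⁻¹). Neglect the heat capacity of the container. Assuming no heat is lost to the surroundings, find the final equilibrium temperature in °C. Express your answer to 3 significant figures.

T_f = 38.7 °C

Heat lost by olive oil = heat gained by water.
(293.9)(1.91)(171.5 − T) = (563.2)(4.2)(T − 7.2)
561.349 (171.5 − T) = 2365.44 (T − 7.2)
96271 − 561.349 T = 2365.44 T − 17031
113302 = 2926.789 T
T = 38.71 °C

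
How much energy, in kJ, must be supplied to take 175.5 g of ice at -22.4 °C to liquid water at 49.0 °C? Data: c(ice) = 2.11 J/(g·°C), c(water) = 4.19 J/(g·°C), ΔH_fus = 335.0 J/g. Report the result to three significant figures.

q = 103 kJ

q1 (heat ice -22.4→0.0 °C): 175.5 × 2.11 × 22.4 = 8295 J
q2 (melt at 0 °C): 175.5 × 335.0 = 58793 J
q3 (heat water 0.0→49.0 °C): 175.5 × 4.19 × 49.0 = 36032 J
Total: 8295 + 58793 + 36032 = 103120 J = 103 kJ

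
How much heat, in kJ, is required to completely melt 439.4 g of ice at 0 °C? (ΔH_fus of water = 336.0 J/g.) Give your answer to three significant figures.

q = m × ΔH_fus = 439.4 × 336.0 = 147600 J = 148 kJ

q = 148 kJ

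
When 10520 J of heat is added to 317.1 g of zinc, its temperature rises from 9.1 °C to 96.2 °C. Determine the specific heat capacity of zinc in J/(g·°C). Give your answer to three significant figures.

c = 0.381 J/(g·°C)

c = q / (m ΔT) = 10520 / (317.1 × 87.1)
c = 10520 / 27619.41 = 0.381 J/(g·°C)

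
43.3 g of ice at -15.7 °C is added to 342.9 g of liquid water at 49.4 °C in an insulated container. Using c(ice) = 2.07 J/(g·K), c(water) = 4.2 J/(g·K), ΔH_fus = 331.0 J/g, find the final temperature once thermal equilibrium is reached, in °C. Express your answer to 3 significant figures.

Heat to bring ice to 0 °C and melt it: q₁ = 43.3×2.07×15.7 + 43.3×331.0 = 15740 J
Heat the water can supply cooling to 0 °C: 342.9×4.2×49.4 = 71144.9 J > q₁, so all ice melts.
Energy balance: 342.9×4.2×(49.4 − T) = 15740 + 43.3×4.2×(T − 0)
1440.18(49.4 − T) = 15740 + 181.86 T
71144.9 − 15740 = 1622.04 T
T = 55404.9 / 1622.04 = 34.16 °C

T_f = 34.2 °C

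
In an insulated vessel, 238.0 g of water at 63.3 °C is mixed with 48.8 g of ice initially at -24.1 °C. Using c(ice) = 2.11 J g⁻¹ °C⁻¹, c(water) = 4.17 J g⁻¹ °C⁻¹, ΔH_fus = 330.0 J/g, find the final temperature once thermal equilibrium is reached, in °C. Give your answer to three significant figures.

T_f = 37.0 °C

Heat to bring ice to 0 °C and melt it: q₁ = 48.8×2.11×24.1 + 48.8×330.0 = 18586 J
Heat the water can supply cooling to 0 °C: 238.0×4.17×63.3 = 62822.7 J > q₁, so all ice melts.
Energy balance: 238.0×4.17×(63.3 − T) = 18586 + 48.8×4.17×(T − 0)
992.46(63.3 − T) = 18586 + 203.496 T
62822.7 − 18586 = 1195.956 T
T = 44236.7 / 1195.956 = 36.99 °C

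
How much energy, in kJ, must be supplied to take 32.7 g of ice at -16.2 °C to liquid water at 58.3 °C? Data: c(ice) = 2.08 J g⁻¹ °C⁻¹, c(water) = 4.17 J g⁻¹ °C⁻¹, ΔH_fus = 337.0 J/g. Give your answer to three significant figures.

q1 (heat ice -16.2→0.0 °C): 32.7 × 2.08 × 16.2 = 1102 J
q2 (melt at 0 °C): 32.7 × 337.0 = 11020 J
q3 (heat water 0.0→58.3 °C): 32.7 × 4.17 × 58.3 = 7950 J
Total: 1102 + 11020 + 7950 = 20072 J = 20.1 kJ

q = 20.1 kJ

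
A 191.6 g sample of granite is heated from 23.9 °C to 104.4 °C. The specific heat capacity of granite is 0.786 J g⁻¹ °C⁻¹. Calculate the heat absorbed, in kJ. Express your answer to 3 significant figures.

q = m c ΔT = 191.6 × 0.786 × (104.4 − 23.9)
q = 191.6 × 0.786 × 80.5 = 12120 J = 12.1 kJ

q = 12.1 kJ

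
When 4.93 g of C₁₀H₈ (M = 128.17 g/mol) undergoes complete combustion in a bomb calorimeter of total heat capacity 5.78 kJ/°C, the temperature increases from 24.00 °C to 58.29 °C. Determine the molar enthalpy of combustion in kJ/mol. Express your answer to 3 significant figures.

ΔH = -5150 kJ/mol

ΔT = 58.29 − 24.00 = 34.29 °C
q_cal = C_cal × ΔT = 5.78 × 34.29 = 198.1962 kJ
n = 4.93 / 128.17 = 0.03846 mol
q_rxn = −q_cal = -198.1962 kJ
ΔH = -198.1962 / 0.03846 = -5153 kJ/mol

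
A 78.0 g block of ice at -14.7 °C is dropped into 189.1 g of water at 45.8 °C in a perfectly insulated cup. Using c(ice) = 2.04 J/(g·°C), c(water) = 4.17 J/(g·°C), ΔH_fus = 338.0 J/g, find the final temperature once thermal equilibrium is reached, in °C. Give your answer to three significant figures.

Heat to bring ice to 0 °C and melt it: q₁ = 78.0×2.04×14.7 + 78.0×338.0 = 28703 J
Heat the water can supply cooling to 0 °C: 189.1×4.17×45.8 = 36115.5 J > q₁, so all ice melts.
Energy balance: 189.1×4.17×(45.8 − T) = 28703 + 78.0×4.17×(T − 0)
788.547(45.8 − T) = 28703 + 325.26 T
36115.5 − 28703 = 1113.807 T
T = 7412.5 / 1113.807 = 6.655 °C

T_f = 6.66 °C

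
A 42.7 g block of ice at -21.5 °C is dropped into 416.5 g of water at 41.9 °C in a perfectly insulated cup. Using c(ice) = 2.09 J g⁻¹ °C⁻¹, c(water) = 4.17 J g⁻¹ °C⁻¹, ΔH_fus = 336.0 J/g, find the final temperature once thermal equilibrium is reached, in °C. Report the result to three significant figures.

T_f = 29.5 °C

Heat to bring ice to 0 °C and melt it: q₁ = 42.7×2.09×21.5 + 42.7×336.0 = 16266 J
Heat the water can supply cooling to 0 °C: 416.5×4.17×41.9 = 72772.1 J > q₁, so all ice melts.
Energy balance: 416.5×4.17×(41.9 − T) = 16266 + 42.7×4.17×(T − 0)
1736.805(41.9 − T) = 16266 + 178.059 T
72772.1 − 16266 = 1914.864 T
T = 56506.1 / 1914.864 = 29.51 °C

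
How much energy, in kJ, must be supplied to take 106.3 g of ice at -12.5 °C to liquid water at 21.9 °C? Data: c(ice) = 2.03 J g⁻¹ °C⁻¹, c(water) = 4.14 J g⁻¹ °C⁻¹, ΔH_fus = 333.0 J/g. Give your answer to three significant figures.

q1 (heat ice -12.5→0.0 °C): 106.3 × 2.03 × 12.5 = 2697 J
q2 (melt at 0 °C): 106.3 × 333.0 = 35398 J
q3 (heat water 0.0→21.9 °C): 106.3 × 4.14 × 21.9 = 9638 J
Total: 2697 + 35398 + 9638 = 47733 J = 47.7 kJ

q = 47.7 kJ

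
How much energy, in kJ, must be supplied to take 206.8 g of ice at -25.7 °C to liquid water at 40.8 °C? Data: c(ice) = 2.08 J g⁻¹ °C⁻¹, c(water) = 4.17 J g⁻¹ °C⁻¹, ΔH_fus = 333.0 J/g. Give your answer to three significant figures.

q = 115 kJ

q1 (heat ice -25.7→0.0 °C): 206.8 × 2.08 × 25.7 = 11055 J
q2 (melt at 0 °C): 206.8 × 333.0 = 68864 J
q3 (heat water 0.0→40.8 °C): 206.8 × 4.17 × 40.8 = 35184 J
Total: 11055 + 68864 + 35184 = 115103 J = 115 kJ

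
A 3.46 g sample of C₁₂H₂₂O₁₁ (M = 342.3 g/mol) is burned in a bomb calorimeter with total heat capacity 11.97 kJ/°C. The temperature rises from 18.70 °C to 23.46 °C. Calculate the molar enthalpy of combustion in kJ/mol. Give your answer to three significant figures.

ΔH = -5640 kJ/mol

ΔT = 23.46 − 18.70 = 4.76 °C
q_cal = C_cal × ΔT = 11.97 × 4.76 = 56.9772 kJ
n = 3.46 / 342.3 = 0.01011 mol
q_rxn = −q_cal = -56.9772 kJ
ΔH = -56.9772 / 0.01011 = -5636 kJ/mol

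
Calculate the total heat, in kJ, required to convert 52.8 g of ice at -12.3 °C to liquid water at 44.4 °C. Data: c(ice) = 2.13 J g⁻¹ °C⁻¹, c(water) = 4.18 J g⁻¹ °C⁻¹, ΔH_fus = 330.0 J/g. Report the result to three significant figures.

q1 (heat ice -12.3→0.0 °C): 52.8 × 2.13 × 12.3 = 1383 J
q2 (melt at 0 °C): 52.8 × 330.0 = 17424 J
q3 (heat water 0.0→44.4 °C): 52.8 × 4.18 × 44.4 = 9799 J
Total: 1383 + 17424 + 9799 = 28606 J = 28.6 kJ

q = 28.6 kJ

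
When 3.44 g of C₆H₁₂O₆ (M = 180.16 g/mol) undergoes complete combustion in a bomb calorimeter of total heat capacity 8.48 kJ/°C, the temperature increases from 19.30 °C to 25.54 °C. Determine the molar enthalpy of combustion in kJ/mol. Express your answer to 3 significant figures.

ΔH = -2770 kJ/mol

ΔT = 25.54 − 19.30 = 6.24 °C
q_cal = C_cal × ΔT = 8.48 × 6.24 = 52.9152 kJ
n = 3.44 / 180.16 = 0.01909 mol
q_rxn = −q_cal = -52.9152 kJ
ΔH = -52.9152 / 0.01909 = -2772 kJ/mol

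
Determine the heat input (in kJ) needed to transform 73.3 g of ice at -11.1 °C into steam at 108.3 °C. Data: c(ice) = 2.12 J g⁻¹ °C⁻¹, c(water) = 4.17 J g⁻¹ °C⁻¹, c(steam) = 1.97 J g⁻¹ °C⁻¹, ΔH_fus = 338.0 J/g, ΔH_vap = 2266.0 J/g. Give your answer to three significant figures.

q1 (heat ice -11.1→0.0 °C): 73.3 × 2.12 × 11.1 = 1725 J
q2 (melt at 0 °C): 73.3 × 338.0 = 24775 J
q3 (heat water 0.0→100.0 °C): 73.3 × 4.17 × 100.0 = 30566 J
q4 (vaporize at 100 °C): 73.3 × 2266.0 = 166098 J
q5 (heat steam 100.0→108.3 °C): 73.3 × 1.97 × 8.3 = 1199 J
Total: 1725 + 24775 + 30566 + 166098 + 1199 = 224363 J = 224 kJ

q = 224 kJ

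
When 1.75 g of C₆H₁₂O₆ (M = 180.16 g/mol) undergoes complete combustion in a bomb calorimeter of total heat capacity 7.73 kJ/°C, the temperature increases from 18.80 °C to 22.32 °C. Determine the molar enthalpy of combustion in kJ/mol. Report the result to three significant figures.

ΔH = -2800 kJ/mol

ΔT = 22.32 − 18.80 = 3.52 °C
q_cal = C_cal × ΔT = 7.73 × 3.52 = 27.2096 kJ
n = 1.75 / 180.16 = 0.009714 mol
q_rxn = −q_cal = -27.2096 kJ
ΔH = -27.2096 / 0.009714 = -2801 kJ/mol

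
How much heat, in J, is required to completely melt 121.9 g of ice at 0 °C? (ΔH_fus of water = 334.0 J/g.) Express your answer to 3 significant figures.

q = m × ΔH_fus = 121.9 × 334.0 = 40710 J

q = 40700 J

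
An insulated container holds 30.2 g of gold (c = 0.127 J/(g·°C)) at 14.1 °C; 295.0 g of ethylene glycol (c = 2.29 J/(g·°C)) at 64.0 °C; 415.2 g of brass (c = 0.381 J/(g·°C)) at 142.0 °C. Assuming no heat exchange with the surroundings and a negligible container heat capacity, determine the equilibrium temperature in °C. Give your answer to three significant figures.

Σ mᵢcᵢ(T − Tᵢ) = 0  ⇒  T = Σ mᵢcᵢTᵢ / Σ mᵢcᵢ
Σ mᵢcᵢ = 30.2×0.127 + 295.0×2.29 + 415.2×0.381 = 837.5766
Σ mᵢcᵢTᵢ = 3.8354×14.1 + 675.55×64.0 + 158.1912×142.0 = 65752
T = 65752 / 837.5766 = 78.50 °C

T_f = 78.5 °C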